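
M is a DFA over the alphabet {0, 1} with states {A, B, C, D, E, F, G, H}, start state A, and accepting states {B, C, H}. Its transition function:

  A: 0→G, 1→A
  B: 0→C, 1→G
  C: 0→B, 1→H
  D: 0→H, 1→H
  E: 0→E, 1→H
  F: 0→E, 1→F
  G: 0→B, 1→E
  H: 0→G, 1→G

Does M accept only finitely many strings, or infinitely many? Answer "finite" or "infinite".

infinite

State A is reachable from the start and can reach an accepting state, and it lies on the cycle A → A.
Traversing that cycle any number of times yields accepted strings of unbounded length, so the language is infinite.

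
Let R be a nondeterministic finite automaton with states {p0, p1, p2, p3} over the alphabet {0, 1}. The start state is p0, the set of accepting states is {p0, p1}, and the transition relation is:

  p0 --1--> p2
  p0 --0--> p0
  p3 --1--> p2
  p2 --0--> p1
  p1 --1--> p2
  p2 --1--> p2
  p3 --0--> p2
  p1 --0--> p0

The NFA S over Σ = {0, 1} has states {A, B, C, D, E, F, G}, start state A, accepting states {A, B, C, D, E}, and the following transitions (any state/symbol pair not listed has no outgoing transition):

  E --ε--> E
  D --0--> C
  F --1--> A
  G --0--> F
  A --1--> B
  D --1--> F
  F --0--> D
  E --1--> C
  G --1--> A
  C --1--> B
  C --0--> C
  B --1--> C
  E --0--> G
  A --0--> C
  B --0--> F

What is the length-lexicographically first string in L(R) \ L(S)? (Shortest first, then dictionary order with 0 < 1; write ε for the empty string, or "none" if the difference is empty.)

The string 10 is accepted by R but not by S.
No shorter string lies in the difference, and 10 is the lexicographically first length-2 string in L(R) \ L(S).

10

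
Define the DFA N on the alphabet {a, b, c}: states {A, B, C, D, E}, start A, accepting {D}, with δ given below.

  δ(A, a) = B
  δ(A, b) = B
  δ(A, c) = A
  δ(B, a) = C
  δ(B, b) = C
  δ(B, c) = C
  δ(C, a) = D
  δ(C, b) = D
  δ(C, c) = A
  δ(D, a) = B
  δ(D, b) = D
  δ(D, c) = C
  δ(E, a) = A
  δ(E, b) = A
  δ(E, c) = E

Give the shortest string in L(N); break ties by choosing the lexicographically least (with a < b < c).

A breadth-first search from A reaches an accepting state first via the path A → B → C → D on input aaa.
No string of length < 3 is accepted (BFS exhausts all shorter strings without reaching an accepting state), and aaa is the lexicographically least accepting string of length 3.

aaa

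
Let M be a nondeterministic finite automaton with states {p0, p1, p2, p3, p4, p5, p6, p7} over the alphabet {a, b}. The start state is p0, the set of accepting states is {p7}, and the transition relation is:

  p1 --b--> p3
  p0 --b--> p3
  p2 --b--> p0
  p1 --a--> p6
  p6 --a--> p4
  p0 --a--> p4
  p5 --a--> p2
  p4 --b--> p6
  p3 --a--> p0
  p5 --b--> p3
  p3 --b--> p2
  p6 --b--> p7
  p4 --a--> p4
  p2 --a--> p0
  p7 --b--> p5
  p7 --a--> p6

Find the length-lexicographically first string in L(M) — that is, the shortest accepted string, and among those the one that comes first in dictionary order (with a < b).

abb

A breadth-first search from p0 reaches an accepting state first via the path p0 → p4 → p6 → p7 on input abb.
No string of length < 3 is accepted (BFS exhausts all shorter strings without reaching an accepting state), and abb is the lexicographically least accepting string of length 3.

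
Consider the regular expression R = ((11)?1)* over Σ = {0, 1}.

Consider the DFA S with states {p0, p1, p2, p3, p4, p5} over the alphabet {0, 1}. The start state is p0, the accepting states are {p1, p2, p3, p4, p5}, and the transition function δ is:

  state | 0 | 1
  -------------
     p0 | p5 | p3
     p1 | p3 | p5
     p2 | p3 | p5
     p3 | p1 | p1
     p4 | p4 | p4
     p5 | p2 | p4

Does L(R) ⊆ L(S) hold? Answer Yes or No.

The empty string ε is in L(R) but not in L(S).
So L(R) ⊄ L(S).

No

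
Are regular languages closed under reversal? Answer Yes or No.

Reverse every transition of an NFA for L, make the old start state the unique accepting state, and add a fresh start state with ε-moves to the old accepting states; this NFA accepts Lᴿ.
So the regular languages are closed under reversal.

Yes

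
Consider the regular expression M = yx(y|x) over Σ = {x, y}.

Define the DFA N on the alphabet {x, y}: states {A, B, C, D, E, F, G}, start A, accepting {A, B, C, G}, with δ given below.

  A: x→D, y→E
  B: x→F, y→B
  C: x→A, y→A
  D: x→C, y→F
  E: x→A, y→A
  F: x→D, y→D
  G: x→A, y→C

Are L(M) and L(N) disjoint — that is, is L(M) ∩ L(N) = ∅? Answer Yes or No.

Converting the expression M to a DFA (subset construction, then merging equivalent states) gives the minimal DFA with states {m0, m1, m2, m3, m4}, start state m0, accepting states {m4} and transitions m0: x→m1, y→m2; m1: x→m1, y→m1; m2: x→m3, y→m1; m3: x→m4, y→m4; m4: x→m1, y→m1.
Exploring the product automaton M × N from the start pair (m0, A), following both machines on each input symbol, reaches 10 state pairs: (m0, A), (m1, D), (m2, E), (m1, C), (m1, F), (m3, A), (m1, A), (m4, D), (m4, E), (m1, E).
M accepts in {m4} and N accepts in {A, B, C, G}; no reachable pair has both components accepting, so no string drives both machines to acceptance simultaneously and L(M) ∩ L(N) = ∅.
So no string is accepted by both, and the intersection is empty.

Yes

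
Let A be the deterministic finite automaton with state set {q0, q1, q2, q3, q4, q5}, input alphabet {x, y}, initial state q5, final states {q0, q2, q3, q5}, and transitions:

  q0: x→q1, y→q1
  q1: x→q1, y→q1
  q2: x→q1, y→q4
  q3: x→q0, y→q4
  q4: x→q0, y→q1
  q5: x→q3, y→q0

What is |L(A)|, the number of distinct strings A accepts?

5

The useful subgraph on states {q0, q3, q4, q5} is acyclic, so L(A) is finite; the longest accepting path visits 4 useful states, giving maximum string length 3.
Counting accepting paths from q5 by length: 1 of length 0, 2 of length 1, 1 of length 2, 1 of length 3. Total 5.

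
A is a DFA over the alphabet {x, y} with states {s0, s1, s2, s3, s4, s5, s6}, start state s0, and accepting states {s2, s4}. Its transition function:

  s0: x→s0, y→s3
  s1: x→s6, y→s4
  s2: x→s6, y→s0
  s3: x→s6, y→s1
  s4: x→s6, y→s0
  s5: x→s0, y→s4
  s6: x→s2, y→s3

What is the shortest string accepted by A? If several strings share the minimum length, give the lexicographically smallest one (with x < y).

A breadth-first search from s0 reaches an accepting state first via the path s0 → s3 → s6 → s2 on input yxx.
No string of length < 3 is accepted (BFS exhausts all shorter strings without reaching an accepting state), and yxx is the lexicographically least accepting string of length 3.

yxx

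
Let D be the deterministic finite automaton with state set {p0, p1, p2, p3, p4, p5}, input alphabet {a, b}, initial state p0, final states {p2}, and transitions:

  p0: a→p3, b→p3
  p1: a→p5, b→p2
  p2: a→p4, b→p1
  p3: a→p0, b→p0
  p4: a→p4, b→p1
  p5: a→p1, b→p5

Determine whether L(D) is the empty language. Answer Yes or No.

Yes

The states reachable from the start state are {p0, p3}.
None of the accepting states {p2} is reachable, so no string is accepted and L(D) = ∅.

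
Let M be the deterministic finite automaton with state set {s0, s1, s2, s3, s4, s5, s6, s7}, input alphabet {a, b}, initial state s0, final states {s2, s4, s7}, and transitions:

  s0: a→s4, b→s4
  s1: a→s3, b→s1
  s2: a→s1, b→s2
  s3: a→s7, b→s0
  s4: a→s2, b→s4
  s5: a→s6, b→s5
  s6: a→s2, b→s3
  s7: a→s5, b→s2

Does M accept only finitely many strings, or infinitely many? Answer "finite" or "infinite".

State s1 is reachable from the start and can reach an accepting state, and it lies on the cycle s1 → s1.
Traversing that cycle any number of times yields accepted strings of unbounded length, so the language is infinite.

infinite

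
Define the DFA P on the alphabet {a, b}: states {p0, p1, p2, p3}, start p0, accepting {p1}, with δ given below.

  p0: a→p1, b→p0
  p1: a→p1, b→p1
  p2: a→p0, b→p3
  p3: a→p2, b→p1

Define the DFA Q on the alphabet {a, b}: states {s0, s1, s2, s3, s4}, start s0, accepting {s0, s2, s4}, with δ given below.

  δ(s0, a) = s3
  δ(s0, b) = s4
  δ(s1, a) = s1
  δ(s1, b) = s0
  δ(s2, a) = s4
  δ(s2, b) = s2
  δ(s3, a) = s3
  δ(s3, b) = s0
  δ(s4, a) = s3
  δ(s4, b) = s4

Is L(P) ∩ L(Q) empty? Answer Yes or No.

The string ab is accepted by both P and Q.
Hence L(P) ∩ L(Q) ≠ ∅.

No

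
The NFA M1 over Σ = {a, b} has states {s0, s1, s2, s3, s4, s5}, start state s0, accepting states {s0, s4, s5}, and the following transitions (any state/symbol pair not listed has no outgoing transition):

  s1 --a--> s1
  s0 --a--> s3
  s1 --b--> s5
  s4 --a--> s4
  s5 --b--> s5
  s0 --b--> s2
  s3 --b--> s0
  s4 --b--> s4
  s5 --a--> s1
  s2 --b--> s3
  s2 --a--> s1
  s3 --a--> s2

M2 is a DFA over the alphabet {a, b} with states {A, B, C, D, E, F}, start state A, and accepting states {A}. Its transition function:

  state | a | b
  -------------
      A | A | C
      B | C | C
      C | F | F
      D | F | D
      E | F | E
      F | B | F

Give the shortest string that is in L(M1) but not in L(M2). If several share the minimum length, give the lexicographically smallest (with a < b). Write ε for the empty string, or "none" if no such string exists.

The string ab is accepted by M1 but not by M2.
No shorter string lies in the difference, and ab is the lexicographically first length-2 string in L(M1) \ L(M2).

ab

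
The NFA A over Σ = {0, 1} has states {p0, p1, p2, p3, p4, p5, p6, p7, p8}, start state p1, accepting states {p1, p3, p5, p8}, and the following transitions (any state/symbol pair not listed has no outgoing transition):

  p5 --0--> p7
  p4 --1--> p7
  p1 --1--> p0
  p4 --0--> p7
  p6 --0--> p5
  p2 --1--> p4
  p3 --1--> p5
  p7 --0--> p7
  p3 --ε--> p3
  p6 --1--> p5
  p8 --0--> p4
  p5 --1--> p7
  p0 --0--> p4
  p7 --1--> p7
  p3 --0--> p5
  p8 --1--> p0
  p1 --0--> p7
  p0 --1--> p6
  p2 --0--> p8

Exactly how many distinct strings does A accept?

The useful subgraph on states {p0, p1, p5, p6} is acyclic, so L(A) is finite; the longest accepting path visits 4 useful states, giving maximum string length 3.
Counting accepting paths from p1 by length: 1 of length 0, 2 of length 3. Total 3.

3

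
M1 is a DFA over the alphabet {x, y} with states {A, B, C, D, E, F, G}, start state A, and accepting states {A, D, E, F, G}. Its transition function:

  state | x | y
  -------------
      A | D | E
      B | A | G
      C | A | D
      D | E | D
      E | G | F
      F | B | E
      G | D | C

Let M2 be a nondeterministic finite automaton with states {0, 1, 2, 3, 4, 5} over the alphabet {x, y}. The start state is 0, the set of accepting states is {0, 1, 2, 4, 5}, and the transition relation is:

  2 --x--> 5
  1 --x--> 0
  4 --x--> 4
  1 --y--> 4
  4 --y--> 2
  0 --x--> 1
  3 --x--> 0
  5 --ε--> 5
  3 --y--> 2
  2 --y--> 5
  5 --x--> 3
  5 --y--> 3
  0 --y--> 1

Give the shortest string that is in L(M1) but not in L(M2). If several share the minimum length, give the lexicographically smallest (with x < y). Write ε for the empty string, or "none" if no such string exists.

The string xyyxx is accepted by M1 but not by M2.
No shorter string lies in the difference, and xyyxx is the lexicographically first length-5 string in L(M1) \ L(M2).

xyyxx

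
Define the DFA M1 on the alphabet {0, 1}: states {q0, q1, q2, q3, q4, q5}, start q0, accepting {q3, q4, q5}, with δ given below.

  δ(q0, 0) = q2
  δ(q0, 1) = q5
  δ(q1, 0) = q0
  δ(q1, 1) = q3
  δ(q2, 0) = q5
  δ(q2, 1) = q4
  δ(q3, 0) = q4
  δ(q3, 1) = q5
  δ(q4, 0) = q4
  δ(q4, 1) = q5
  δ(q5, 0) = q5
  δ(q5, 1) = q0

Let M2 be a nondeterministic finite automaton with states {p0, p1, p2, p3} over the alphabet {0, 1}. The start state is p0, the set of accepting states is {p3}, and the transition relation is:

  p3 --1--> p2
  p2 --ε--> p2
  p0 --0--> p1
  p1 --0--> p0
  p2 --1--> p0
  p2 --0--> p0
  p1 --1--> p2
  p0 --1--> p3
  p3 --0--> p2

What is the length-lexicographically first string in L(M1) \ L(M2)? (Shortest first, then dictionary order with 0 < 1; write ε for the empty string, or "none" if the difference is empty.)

00

The string 00 is accepted by M1 but not by M2.
No shorter string lies in the difference, and 00 is the lexicographically first length-2 string in L(M1) \ L(M2).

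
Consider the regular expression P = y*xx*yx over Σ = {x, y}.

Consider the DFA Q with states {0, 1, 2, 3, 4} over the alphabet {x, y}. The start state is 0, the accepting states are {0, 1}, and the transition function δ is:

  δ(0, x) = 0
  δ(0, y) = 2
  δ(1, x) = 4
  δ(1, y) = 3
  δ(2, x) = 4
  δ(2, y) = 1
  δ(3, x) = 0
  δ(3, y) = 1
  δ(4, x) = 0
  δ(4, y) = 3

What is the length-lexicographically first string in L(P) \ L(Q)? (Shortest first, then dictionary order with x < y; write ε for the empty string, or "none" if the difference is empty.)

xyx

The string xyx is accepted by P but not by Q.
No shorter string lies in the difference, and xyx is the lexicographically first length-3 string in L(P) \ L(Q).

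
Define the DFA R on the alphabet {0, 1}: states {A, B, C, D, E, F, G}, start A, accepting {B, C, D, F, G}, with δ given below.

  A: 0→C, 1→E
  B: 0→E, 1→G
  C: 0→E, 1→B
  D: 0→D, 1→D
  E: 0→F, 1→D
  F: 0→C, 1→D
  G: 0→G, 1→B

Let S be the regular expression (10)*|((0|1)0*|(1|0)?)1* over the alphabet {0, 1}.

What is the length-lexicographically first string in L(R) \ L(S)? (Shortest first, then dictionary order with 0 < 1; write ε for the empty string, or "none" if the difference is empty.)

The string 110 is accepted by R but not by S.
No shorter string lies in the difference, and 110 is the lexicographically first length-3 string in L(R) \ L(S).

110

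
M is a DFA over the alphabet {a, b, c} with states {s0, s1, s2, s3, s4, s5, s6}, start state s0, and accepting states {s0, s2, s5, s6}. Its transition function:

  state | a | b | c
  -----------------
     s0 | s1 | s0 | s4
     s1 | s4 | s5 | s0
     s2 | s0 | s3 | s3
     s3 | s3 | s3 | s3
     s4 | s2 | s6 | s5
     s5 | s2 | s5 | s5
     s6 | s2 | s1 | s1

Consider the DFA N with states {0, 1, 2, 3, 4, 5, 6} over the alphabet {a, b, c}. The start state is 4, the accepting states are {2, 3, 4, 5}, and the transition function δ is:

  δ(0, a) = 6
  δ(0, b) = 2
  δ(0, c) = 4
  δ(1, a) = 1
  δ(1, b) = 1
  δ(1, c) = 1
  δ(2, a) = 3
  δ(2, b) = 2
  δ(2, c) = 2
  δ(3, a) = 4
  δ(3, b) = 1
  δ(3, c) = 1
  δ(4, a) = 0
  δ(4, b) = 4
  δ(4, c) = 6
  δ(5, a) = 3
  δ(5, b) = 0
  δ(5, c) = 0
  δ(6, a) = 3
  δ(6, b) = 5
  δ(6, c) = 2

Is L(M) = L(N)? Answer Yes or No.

Yes

Exploring the product automaton M × N from the start pair (s0, 4), following both machines on each input symbol, reaches 7 state pairs: (s0, 4), (s1, 0), (s4, 6), (s5, 2), (s2, 3), (s6, 5), (s3, 1).
M accepts in {s0, s2, s5, s6} and N accepts in {2, 3, 4, 5}. In every reachable pair the two components are either both accepting — (s0, 4), (s5, 2), (s2, 3), (s6, 5) — or both non-accepting, so no string is accepted by exactly one of the machines: L(M) \ L(N) and L(N) \ L(M) are both empty.
Hence every string is accepted by M iff it is accepted by N, and the two languages coincide.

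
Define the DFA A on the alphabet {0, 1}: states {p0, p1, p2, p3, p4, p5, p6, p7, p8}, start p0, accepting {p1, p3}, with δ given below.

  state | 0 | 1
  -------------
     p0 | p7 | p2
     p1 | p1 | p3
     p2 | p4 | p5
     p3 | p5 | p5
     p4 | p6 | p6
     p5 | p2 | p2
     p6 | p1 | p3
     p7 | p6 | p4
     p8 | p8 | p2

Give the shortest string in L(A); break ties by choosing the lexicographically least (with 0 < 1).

A breadth-first search from p0 reaches an accepting state first via the path p0 → p7 → p6 → p1 on input 000.
No string of length < 3 is accepted (BFS exhausts all shorter strings without reaching an accepting state), and 000 is the lexicographically least accepting string of length 3.

000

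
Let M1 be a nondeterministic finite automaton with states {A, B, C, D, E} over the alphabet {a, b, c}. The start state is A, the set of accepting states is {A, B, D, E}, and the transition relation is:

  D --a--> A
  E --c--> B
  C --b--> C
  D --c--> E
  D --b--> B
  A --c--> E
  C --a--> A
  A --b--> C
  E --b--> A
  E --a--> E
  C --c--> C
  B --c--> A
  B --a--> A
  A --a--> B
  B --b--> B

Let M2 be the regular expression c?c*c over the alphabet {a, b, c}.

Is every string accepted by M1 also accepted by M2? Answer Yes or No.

The empty string ε is in L(M1) but not in L(M2).
So L(M1) ⊄ L(M2).

No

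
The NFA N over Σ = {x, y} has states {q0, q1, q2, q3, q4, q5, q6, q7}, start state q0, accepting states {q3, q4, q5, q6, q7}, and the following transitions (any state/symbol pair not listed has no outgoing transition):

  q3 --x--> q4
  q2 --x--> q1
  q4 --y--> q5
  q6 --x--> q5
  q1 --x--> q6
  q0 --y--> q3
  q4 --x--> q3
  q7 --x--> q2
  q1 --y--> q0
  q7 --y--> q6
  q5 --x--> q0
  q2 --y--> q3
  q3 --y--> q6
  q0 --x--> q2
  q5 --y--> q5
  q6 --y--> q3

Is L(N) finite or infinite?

infinite

State q0 is reachable from the start and can reach an accepting state, and it lies on the cycle q0 → q2 → q1 → q0.
Traversing that cycle any number of times yields accepted strings of unbounded length, so the language is infinite.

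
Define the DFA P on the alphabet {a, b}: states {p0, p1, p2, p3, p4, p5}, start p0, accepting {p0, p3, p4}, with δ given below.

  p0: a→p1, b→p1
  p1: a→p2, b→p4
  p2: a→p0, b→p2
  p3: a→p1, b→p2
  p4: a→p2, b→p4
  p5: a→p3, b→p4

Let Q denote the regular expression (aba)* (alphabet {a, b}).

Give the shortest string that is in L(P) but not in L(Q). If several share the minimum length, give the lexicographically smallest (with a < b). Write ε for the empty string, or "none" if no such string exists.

ab

The string ab is accepted by P but not by Q.
No shorter string lies in the difference, and ab is the lexicographically first length-2 string in L(P) \ L(Q).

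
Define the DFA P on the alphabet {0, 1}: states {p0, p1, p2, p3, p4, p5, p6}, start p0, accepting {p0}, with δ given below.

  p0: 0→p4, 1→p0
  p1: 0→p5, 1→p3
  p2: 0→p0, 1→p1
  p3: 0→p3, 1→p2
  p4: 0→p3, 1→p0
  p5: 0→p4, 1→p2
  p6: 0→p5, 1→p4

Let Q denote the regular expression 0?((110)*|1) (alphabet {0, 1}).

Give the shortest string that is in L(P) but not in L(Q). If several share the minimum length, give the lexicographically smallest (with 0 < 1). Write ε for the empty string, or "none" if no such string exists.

The string 11 is accepted by P but not by Q.
No shorter string lies in the difference, and 11 is the lexicographically first length-2 string in L(P) \ L(Q).

11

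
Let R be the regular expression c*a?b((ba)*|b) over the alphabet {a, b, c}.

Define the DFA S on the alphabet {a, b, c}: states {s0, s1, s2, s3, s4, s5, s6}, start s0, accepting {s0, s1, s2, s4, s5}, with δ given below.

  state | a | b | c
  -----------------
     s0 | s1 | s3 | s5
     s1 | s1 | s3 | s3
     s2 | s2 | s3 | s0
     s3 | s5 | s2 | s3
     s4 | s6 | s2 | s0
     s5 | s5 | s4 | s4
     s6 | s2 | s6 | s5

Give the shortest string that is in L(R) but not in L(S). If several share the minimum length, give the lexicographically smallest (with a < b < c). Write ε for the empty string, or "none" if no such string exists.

b

The string b is accepted by R but not by S.
No shorter string lies in the difference, and b is the lexicographically first length-1 string in L(R) \ L(S).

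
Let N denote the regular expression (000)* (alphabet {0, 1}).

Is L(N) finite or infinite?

infinite

The expression contains a Kleene star applied to a subexpression that matches at least one nonempty string, so it matches strings of unbounded length.
Hence L(N) is infinite.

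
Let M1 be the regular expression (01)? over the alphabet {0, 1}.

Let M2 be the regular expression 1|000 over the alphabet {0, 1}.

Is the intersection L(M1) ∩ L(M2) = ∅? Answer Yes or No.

Yes

Converting the expression M1 to a DFA (subset construction, then merging equivalent states) gives the minimal DFA with states {r0, r1, r2, r3}, start state r0, accepting states {r0, r3} and transitions r0: 0→r1, 1→r2; r1: 0→r2, 1→r3; r2: 0→r2, 1→r2; r3: 0→r2, 1→r2.
Converting the expression M2 to a DFA (subset construction, then merging equivalent states) gives the minimal DFA with states {t0, t1, t2, t3, t4}, start state t0, accepting states {t2} and transitions t0: 0→t1, 1→t2; t1: 0→t3, 1→t4; t2: 0→t4, 1→t4; t3: 0→t2, 1→t4; t4: 0→t4, 1→t4.
Exploring the product automaton M1 × M2 from the start pair (r0, t0), following both machines on each input symbol, reaches 6 state pairs: (r0, t0), (r1, t1), (r2, t2), (r2, t3), (r3, t4), (r2, t4).
M1 accepts in {r0, r3} and M2 accepts in {t2}; no reachable pair has both components accepting, so no string drives both machines to acceptance simultaneously and L(M1) ∩ L(M2) = ∅.
So no string is accepted by both, and the intersection is empty.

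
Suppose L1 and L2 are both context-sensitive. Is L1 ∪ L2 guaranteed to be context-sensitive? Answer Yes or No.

Yes

A linear-bounded automaton can nondeterministically choose to simulate the LBA for L₁ or the LBA for L₂; equivalently, with disjoint nonterminals, S → S₁ | S₂ added to two noncontracting grammars is still noncontracting.
So the context-sensitive languages are closed under union.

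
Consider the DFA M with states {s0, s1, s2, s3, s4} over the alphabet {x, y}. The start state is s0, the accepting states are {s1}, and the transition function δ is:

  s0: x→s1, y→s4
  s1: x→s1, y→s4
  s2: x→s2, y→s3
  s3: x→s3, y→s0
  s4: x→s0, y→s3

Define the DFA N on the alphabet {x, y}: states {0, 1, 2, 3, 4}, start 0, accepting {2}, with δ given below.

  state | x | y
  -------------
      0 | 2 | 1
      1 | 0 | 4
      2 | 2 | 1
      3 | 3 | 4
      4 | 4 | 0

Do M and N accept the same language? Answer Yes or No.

Yes

Exploring the product automaton M × N from the start pair (s0, 0), following both machines on each input symbol, reaches 4 state pairs: (s0, 0), (s1, 2), (s4, 1), (s3, 4).
M accepts in {s1} and N accepts in {2}. In every reachable pair the two components are either both accepting — (s1, 2) — or both non-accepting, so no string is accepted by exactly one of the machines: L(M) \ L(N) and L(N) \ L(M) are both empty.
Hence every string is accepted by M iff it is accepted by N, and the two languages coincide.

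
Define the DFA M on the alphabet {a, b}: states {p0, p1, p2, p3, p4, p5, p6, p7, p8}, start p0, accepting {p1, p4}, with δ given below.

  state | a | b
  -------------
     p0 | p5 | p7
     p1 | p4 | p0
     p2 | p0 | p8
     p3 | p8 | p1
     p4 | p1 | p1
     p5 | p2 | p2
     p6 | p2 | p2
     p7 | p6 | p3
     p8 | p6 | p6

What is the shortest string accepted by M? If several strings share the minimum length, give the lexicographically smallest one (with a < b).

A breadth-first search from p0 reaches an accepting state first via the path p0 → p7 → p3 → p1 on input bbb.
No string of length < 3 is accepted (BFS exhausts all shorter strings without reaching an accepting state), and bbb is the lexicographically least accepting string of length 3.

bbb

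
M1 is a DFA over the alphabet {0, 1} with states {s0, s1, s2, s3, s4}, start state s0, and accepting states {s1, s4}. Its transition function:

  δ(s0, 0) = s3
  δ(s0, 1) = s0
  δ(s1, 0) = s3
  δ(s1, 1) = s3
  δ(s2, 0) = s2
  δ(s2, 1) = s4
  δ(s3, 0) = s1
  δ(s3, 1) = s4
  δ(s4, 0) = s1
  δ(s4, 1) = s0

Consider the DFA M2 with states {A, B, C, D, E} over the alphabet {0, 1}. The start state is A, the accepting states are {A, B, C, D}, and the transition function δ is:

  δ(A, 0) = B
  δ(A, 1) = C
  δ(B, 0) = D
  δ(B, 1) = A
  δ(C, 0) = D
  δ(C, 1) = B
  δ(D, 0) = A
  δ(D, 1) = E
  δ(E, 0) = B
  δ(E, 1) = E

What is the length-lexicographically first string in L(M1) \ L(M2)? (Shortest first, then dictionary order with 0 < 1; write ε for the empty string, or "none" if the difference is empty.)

The string 101 is accepted by M1 but not by M2.
No shorter string lies in the difference, and 101 is the lexicographically first length-3 string in L(M1) \ L(M2).

101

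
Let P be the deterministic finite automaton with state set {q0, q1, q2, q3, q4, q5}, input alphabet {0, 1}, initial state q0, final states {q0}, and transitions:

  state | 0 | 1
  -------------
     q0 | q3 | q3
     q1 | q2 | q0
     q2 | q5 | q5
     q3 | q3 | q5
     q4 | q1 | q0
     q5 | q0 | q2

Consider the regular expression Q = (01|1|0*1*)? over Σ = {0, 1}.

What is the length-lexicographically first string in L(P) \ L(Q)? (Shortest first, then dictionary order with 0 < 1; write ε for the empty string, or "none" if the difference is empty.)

010

The string 010 is accepted by P but not by Q.
No shorter string lies in the difference, and 010 is the lexicographically first length-3 string in L(P) \ L(Q).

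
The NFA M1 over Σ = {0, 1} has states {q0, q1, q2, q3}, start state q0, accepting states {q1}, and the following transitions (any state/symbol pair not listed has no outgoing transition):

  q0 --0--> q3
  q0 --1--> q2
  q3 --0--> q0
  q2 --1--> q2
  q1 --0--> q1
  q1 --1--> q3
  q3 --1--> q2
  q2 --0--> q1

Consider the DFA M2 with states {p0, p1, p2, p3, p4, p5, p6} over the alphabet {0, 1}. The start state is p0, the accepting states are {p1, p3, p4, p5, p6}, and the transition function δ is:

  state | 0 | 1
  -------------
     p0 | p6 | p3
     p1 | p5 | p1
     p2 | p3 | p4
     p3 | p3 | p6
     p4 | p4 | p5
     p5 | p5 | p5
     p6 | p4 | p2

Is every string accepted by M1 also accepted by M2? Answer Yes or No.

Yes

Exploring the product automaton M1 × M2 from the start pair (q0, p0), following both machines on each input symbol, reaches 14 state pairs: (q0, p0), (q3, p6), (q2, p3), (q0, p4), (q2, p2), (q1, p3), (q2, p6), (q3, p4), (q2, p5), (q2, p4), (q1, p4), (q1, p5), (q3, p5), (q0, p5).
M1 accepts in {q1} and M2 accepts in {p1, p3, p4, p5, p6}. The reachable pairs whose M1-component is accepting are (q1, p3), (q1, p4), (q1, p5); in each of them the M2-component is accepting too, so the product for L(M1) \ L(M2) (M1-component accepting, M2-component rejecting) has no reachable accepting pair and the difference is empty.
Hence every string in L(M1) is also in L(M2).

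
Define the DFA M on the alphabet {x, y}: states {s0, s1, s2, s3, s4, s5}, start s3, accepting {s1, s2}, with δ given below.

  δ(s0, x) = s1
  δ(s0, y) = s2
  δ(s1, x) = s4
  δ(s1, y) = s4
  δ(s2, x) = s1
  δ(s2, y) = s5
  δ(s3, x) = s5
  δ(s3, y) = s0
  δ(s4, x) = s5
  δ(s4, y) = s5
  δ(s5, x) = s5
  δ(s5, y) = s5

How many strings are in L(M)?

The useful subgraph on states {s0, s1, s2, s3} is acyclic, so L(M) is finite; the longest accepting path visits 4 useful states, giving maximum string length 3.
Counting accepting paths from s3 by length: 2 of length 2, 1 of length 3. Total 3.

3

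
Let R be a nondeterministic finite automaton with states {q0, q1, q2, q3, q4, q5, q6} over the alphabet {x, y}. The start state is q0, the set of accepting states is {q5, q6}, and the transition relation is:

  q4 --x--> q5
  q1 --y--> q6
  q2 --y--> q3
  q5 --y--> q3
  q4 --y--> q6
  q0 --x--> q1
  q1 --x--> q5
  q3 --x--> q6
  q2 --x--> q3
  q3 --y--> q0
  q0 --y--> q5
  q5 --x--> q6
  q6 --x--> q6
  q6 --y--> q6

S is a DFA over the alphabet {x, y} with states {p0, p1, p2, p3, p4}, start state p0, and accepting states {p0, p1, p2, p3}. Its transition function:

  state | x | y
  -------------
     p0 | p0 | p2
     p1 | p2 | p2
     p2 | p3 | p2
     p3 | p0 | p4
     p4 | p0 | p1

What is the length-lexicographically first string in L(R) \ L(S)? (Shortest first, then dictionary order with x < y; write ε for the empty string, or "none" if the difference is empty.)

The string yxy is accepted by R but not by S.
No shorter string lies in the difference, and yxy is the lexicographically first length-3 string in L(R) \ L(S).

yxy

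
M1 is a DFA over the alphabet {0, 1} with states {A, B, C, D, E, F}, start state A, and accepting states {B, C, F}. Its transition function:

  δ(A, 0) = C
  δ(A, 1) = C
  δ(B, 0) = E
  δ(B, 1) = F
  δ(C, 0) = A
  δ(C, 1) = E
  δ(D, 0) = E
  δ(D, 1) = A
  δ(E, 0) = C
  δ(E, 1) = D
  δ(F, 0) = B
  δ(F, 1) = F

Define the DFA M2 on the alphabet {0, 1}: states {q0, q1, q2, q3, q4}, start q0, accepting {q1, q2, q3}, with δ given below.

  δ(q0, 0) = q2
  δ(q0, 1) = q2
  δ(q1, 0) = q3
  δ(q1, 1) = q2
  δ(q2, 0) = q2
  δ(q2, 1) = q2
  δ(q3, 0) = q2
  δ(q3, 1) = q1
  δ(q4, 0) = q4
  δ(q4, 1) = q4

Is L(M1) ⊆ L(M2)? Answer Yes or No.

Exploring the product automaton M1 × M2 from the start pair (A, q0), following both machines on each input symbol, reaches 5 state pairs: (A, q0), (C, q2), (A, q2), (E, q2), (D, q2).
M1 accepts in {B, C, F} and M2 accepts in {q1, q2, q3}. The reachable pairs whose M1-component is accepting are (C, q2); in each of them the M2-component is accepting too, so the product for L(M1) \ L(M2) (M1-component accepting, M2-component rejecting) has no reachable accepting pair and the difference is empty.
Hence every string in L(M1) is also in L(M2).

Yes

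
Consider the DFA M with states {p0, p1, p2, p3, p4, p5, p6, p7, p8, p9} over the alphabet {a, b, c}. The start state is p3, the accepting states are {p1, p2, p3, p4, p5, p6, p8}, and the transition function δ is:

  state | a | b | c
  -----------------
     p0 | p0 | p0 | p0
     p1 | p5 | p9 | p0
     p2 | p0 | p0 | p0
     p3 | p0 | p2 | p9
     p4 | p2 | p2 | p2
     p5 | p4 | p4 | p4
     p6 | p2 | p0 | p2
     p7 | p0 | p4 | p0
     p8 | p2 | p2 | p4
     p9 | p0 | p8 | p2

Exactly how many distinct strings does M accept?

The useful subgraph on states {p2, p3, p4, p8, p9} is acyclic, so L(M) is finite; the longest accepting path visits 5 useful states, giving maximum string length 4.
Counting accepting paths from p3 by length: 1 of length 0, 1 of length 1, 2 of length 2, 3 of length 3, 3 of length 4. Total 10.

10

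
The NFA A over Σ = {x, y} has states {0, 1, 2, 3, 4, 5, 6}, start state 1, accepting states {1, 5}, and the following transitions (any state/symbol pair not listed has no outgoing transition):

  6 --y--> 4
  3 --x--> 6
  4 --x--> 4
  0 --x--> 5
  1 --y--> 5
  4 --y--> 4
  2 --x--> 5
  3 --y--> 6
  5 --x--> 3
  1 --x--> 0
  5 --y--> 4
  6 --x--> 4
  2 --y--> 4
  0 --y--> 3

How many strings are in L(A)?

The useful subgraph on states {0, 1, 5} is acyclic, so L(A) is finite; the longest accepting path visits 3 useful states, giving maximum string length 2.
Counting accepting paths from 1 by length: 1 of length 0, 1 of length 1, 1 of length 2. Total 3.

3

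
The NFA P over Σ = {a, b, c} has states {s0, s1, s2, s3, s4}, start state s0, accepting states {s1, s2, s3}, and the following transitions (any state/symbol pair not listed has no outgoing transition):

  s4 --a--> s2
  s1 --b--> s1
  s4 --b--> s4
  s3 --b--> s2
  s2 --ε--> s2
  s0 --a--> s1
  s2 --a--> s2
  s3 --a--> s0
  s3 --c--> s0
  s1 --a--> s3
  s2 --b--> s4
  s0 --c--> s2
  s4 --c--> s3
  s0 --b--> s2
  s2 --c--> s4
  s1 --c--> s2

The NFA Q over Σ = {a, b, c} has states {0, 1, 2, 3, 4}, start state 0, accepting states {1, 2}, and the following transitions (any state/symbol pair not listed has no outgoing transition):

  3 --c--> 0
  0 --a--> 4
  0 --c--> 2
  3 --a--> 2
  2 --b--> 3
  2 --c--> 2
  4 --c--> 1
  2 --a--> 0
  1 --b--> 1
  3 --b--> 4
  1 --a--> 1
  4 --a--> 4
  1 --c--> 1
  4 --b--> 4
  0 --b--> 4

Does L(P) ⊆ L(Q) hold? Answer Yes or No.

No

The string a is in L(P) but not in L(Q).
So L(P) ⊄ L(Q).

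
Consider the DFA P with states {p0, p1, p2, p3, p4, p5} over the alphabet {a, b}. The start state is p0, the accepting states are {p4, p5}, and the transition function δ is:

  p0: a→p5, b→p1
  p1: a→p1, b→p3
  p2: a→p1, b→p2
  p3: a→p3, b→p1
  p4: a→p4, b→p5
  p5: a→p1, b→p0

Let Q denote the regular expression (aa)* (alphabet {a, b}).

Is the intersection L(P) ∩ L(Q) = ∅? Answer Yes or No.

Yes

Converting the expression Q to a DFA (subset construction, then merging equivalent states) gives the minimal DFA with states {q0, q1, q2}, start state q0, accepting states {q0} and transitions q0: a→q1, b→q2; q1: a→q0, b→q2; q2: a→q2, b→q2.
Exploring the product automaton P × Q from the start pair (p0, q0), following both machines on each input symbol, reaches 8 state pairs: (p0, q0), (p5, q1), (p1, q2), (p1, q0), (p0, q2), (p3, q2), (p1, q1), (p5, q2).
P accepts in {p4, p5} and Q accepts in {q0}; no reachable pair has both components accepting, so no string drives both machines to acceptance simultaneously and L(P) ∩ L(Q) = ∅.
So no string is accepted by both, and the intersection is empty.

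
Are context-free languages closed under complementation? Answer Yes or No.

No

CFLs are closed under union, so if they were also closed under complement they would be closed under intersection by De Morgan (L₁ ∩ L₂ is the complement of the union of the complements). But {aⁿbⁿcᵐ} ∩ {aᵐbⁿcⁿ} = {aⁿbⁿcⁿ} is not context-free although both operands are.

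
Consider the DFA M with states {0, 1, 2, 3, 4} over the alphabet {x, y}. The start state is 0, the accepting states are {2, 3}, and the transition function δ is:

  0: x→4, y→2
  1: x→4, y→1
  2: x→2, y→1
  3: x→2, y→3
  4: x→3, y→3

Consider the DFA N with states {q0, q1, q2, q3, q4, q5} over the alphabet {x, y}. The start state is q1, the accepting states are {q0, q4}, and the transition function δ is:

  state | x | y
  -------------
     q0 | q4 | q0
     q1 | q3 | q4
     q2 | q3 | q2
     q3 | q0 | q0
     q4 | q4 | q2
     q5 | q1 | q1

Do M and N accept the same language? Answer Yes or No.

Exploring the product automaton M × N from the start pair (0, q1), following both machines on each input symbol, reaches 5 state pairs: (0, q1), (4, q3), (2, q4), (3, q0), (1, q2).
M accepts in {2, 3} and N accepts in {q0, q4}. In every reachable pair the two components are either both accepting — (2, q4), (3, q0) — or both non-accepting, so no string is accepted by exactly one of the machines: L(M) \ L(N) and L(N) \ L(M) are both empty.
Hence every string is accepted by M iff it is accepted by N, and the two languages coincide.

Yes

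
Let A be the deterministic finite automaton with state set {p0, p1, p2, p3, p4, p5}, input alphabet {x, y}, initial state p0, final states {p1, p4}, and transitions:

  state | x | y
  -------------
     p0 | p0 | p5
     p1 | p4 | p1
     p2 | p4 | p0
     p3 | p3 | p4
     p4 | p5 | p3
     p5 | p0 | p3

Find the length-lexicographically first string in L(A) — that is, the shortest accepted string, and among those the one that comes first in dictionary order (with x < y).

A breadth-first search from p0 reaches an accepting state first via the path p0 → p5 → p3 → p4 on input yyy.
No string of length < 3 is accepted (BFS exhausts all shorter strings without reaching an accepting state), and yyy is the lexicographically least accepting string of length 3.

yyy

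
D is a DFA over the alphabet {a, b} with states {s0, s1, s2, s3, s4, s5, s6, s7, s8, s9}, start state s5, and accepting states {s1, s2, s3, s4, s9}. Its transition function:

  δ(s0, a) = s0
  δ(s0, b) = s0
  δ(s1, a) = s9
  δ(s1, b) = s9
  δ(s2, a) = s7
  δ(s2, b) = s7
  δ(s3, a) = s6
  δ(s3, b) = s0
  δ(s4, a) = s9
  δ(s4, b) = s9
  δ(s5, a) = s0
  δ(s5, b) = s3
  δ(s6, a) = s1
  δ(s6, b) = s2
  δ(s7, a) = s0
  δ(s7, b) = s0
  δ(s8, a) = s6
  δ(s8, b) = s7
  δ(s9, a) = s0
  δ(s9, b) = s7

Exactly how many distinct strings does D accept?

5

The useful subgraph on states {s1, s2, s3, s5, s6, s9} is acyclic, so L(D) is finite; the longest accepting path visits 5 useful states, giving maximum string length 4.
Counting accepting paths from s5 by length: 1 of length 1, 2 of length 3, 2 of length 4. Total 5.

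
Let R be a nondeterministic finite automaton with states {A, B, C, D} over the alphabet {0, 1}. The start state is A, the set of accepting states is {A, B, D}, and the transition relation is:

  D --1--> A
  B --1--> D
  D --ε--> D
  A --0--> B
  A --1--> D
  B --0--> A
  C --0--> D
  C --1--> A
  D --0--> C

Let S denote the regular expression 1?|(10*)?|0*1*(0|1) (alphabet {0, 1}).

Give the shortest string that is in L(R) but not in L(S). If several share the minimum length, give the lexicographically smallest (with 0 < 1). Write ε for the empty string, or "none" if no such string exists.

101

The string 101 is accepted by R but not by S.
No shorter string lies in the difference, and 101 is the lexicographically first length-3 string in L(R) \ L(S).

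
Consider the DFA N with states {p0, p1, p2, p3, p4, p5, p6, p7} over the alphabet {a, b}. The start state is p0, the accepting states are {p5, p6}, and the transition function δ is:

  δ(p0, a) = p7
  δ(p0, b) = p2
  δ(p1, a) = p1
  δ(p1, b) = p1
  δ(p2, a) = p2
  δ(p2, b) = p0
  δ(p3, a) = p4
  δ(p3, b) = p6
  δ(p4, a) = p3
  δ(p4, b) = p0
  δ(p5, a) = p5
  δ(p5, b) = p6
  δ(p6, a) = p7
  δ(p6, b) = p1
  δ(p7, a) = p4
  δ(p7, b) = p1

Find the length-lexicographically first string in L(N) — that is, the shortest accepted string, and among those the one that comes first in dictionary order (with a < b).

A breadth-first search from p0 reaches an accepting state first via the path p0 → p7 → p4 → p3 → p6 on input aaab.
No string of length < 4 is accepted (BFS exhausts all shorter strings without reaching an accepting state), and aaab is the lexicographically least accepting string of length 4.

aaab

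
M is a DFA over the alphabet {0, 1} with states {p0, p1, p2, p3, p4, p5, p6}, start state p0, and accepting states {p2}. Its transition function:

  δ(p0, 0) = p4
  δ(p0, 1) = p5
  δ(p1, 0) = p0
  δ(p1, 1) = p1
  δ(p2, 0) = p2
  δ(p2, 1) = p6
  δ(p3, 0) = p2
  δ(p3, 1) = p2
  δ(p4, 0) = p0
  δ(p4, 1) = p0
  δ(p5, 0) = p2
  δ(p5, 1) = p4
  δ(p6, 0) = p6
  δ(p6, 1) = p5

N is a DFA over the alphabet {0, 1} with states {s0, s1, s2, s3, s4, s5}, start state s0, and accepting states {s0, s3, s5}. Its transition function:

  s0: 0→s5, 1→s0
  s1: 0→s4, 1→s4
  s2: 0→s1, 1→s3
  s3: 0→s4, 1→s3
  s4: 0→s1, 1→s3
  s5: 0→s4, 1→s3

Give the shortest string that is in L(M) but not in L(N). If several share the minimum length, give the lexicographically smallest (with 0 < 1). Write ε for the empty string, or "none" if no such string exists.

100

The string 100 is accepted by M but not by N.
No shorter string lies in the difference, and 100 is the lexicographically first length-3 string in L(M) \ L(N).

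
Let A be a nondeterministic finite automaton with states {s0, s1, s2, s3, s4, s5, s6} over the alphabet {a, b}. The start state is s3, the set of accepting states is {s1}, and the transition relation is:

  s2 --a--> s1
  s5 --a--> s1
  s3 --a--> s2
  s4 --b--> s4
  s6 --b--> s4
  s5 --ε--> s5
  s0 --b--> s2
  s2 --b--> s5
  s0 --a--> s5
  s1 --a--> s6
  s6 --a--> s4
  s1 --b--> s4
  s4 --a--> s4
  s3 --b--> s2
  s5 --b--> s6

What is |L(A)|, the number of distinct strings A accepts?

The useful subgraph on states {s1, s2, s3, s5} is acyclic, so L(A) is finite; the longest accepting path visits 4 useful states, giving maximum string length 3.
Counting accepting paths from s3 by length: 2 of length 2, 2 of length 3. Total 4.

4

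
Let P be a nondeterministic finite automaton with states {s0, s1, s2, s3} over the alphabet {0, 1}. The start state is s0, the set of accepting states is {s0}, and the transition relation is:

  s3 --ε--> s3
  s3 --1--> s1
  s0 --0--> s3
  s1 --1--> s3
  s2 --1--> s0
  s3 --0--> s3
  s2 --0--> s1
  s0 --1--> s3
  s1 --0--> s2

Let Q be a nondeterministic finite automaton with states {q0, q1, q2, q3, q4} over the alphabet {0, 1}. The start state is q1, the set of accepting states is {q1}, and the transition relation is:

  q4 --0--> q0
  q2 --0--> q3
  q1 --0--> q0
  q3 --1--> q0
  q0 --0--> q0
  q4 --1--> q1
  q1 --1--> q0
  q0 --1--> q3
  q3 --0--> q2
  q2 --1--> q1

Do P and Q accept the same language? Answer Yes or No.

Exploring the product automaton P × Q from the start pair (s0, q1), following both machines on each input symbol, reaches 4 state pairs: (s0, q1), (s3, q0), (s1, q3), (s2, q2).
P accepts in {s0} and Q accepts in {q1}. In every reachable pair the two components are either both accepting — (s0, q1) — or both non-accepting, so no string is accepted by exactly one of the machines: L(P) \ L(Q) and L(Q) \ L(P) are both empty.
Hence every string is accepted by P iff it is accepted by Q, and the two languages coincide.

Yes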